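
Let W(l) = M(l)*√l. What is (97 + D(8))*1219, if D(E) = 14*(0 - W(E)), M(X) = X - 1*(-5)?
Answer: 118243 - 443716*√2 ≈ -5.0927e+5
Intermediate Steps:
M(X) = 5 + X (M(X) = X + 5 = 5 + X)
W(l) = √l*(5 + l) (W(l) = (5 + l)*√l = √l*(5 + l))
D(E) = -14*√E*(5 + E) (D(E) = 14*(0 - √E*(5 + E)) = 14*(-√E*(5 + E)) = -14*√E*(5 + E))
(97 + D(8))*1219 = (97 + 14*√8*(-5 - 1*8))*1219 = (97 + 14*(2*√2)*(-5 - 8))*1219 = (97 + 14*(2*√2)*(-13))*1219 = (97 - 364*√2)*1219 = 118243 - 443716*√2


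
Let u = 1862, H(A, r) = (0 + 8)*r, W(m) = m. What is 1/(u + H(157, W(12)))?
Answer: 1/1958 ≈ 0.00051073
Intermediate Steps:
H(A, r) = 8*r
1/(u + H(157, W(12))) = 1/(1862 + 8*12) = 1/(1862 + 96) = 1/1958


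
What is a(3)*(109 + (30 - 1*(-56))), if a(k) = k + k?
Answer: 1170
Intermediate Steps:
a(k) = 2*k
a(3)*(109 + (30 - 1*(-56))) = (2*3)*(109 + (30 - 1*(-56))) = 6*(109 + (30 + 56)) = 6*(109 + 86) = 6*195 = 1170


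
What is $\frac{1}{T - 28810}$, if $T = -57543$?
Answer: $- \frac{1}{86353} \approx -1.158 \cdot 10^{-5}$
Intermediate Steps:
$\frac{1}{T - 28810} = \frac{1}{-57543 - 28810} = \frac{1}{-86353} = - \frac{1}{86353}$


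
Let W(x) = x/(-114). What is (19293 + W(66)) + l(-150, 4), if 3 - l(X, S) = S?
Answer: 366537/19 ≈ 19291.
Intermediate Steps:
l(X, S) = 3 - S
W(x) = -x/114 (W(x) = x*(-1/114) = -x/114)
(19293 + W(66)) + l(-150, 4) = (19293 - 1/114*66) + (3 - 1*4) = (19293 - 11/19) + (3 - 4) = 366556/19 - 1 = 366537/19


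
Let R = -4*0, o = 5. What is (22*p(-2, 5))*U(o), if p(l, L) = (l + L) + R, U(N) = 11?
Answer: 726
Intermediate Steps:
R = 0
p(l, L) = L + l (p(l, L) = (l + L) + 0 = (L + l) + 0 = L + l)
(22*p(-2, 5))*U(o) = (22*(5 - 2))*11 = (22*3)*11 = 66*11 = 726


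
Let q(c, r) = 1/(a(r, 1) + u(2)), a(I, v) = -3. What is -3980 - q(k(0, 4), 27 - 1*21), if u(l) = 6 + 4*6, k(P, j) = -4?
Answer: -107461/27 ≈ -3980.0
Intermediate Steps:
u(l) = 30 (u(l) = 6 + 24 = 30)
q(c, r) = 1/27 (q(c, r) = 1/(-3 + 30) = 1/27)
-3980 - q(k(0, 4), 27 - 1*21) = -3980 - 1*1/27 = -3980 - 1/27 = -107461/27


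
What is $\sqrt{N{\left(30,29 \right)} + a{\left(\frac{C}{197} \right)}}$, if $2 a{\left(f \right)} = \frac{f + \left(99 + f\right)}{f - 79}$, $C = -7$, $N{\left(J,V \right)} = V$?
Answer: $\frac{\sqrt{764288915}}{5190} \approx 5.3267$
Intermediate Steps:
$a{\left(f \right)} = \frac{99 + 2 f}{2 \left(-79 + f\right)}$ ($a{\left(f \right)} = \frac{\left(f + \left(99 + f\right)\right) \frac{1}{f - 79}}{2} = \frac{\left(99 + 2 f\right) \frac{1}{-79 + f}}{2} = \frac{\frac{1}{-79 + f} \left(99 + 2 f\right)}{2} = \frac{99 + 2 f}{2 \left(-79 + f\right)}$)
$\sqrt{N{\left(30,29 \right)} + a{\left(\frac{C}{197} \right)}} = \sqrt{29 + \frac{\frac{99}{2} - \frac{7}{197}}{-79 - \frac{7}{197}}} = \sqrt{29 + \frac{1}{- \frac{15570}{197}} \cdot \frac{19489}{394}} = \sqrt{29 - \frac{19489}{31140}} = \sqrt{\frac{883571}{31140}} = \frac{\sqrt{764288915}}{5190}$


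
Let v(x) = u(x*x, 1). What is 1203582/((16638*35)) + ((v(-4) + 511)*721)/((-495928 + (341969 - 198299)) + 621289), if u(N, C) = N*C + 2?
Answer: 565120882/162178905 ≈ 3.4846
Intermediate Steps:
u(N, C) = 2 + C*N (u(N, C) = C*N + 2 = 2 + C*N)
v(x) = 2 + x**2 (v(x) = 2 + 1*(x*x) = 2 + 1*x**2 = 2 + x**2)
1203582/((16638*35)) + ((v(-4) + 511)*721)/((-495928 + (341969 - 198299)) + 621289) = 1203582/((16638*35)) + (((2 + (-4)**2) + 511)*721)/((-495928 + (341969 - 198299)) + 621289) = 1203582/582330 + (((2 + 16) + 511)*721)/((-495928 + 143670) + 621289) = 1203582*(1/582330) + ((18 + 511)*721)/(-352258 + 621289) = 200597/97055 + (529*721)/269031 = 200597/97055 + 381409*(1/269031) = 200597/97055 + 2369/1671 = 565120882/162178905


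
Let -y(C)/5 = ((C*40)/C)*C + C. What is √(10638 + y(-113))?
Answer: √33803 ≈ 183.86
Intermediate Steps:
y(C) = -205*C (y(C) = -5*(((C*40)/C)*C + C) = -5*(((40*C)/C)*C + C) = -5*(40*C + C) = -205*C)
√(10638 + y(-113)) = √(10638 - 205*(-113)) = √(10638 + 23165) = √33803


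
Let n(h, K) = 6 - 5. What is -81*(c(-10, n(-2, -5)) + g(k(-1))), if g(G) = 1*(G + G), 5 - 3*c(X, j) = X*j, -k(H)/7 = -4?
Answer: -4941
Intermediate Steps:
n(h, K) = 1
k(H) = 28 (k(H) = -7*(-4) = 28)
c(X, j) = 5/3 - X*j/3
g(G) = 2*G (g(G) = 1*(2*G) = 2*G)
-81*(c(-10, n(-2, -5)) + g(k(-1))) = -81*((5/3 - ⅓*(-10)*1) + 2*28) = -81*((5/3 + 10/3) + 56) = -81*(5 + 56) = -81*61 = -4941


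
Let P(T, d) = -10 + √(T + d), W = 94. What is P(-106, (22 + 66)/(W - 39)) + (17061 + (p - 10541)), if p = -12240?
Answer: -5730 + 3*I*√290/5 ≈ -5730.0 + 10.218*I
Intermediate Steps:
P(-106, (22 + 66)/(W - 39)) + (17061 + (p - 10541)) = (-10 + √(-106 + (22 + 66)/(94 - 39))) + (17061 + (-12240 - 10541)) = (-10 + √(-106 + 88/55)) + (17061 - 22781) = (-10 + √(-106 + 88*(1/55))) - 5720 = (-10 + √(-106 + 8/5)) - 5720 = (-10 + √(-522/5)) - 5720 = (-10 + 3*I*√290/5) - 5720 = -5730 + 3*I*√290/5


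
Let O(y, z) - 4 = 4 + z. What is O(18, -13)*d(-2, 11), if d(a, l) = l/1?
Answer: -55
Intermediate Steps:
O(y, z) = 8 + z (O(y, z) = 4 + (4 + z) = 8 + z)
d(a, l) = l (d(a, l) = l*1 = l)
O(18, -13)*d(-2, 11) = (8 - 13)*11 = -5*11 = -55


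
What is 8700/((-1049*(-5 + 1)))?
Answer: 2175/1049 ≈ 2.0734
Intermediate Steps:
8700/((-1049*(-5 + 1))) = 8700/((-1049*(-4))) = 8700/4196 = 8700*(1/4196) = 2175/1049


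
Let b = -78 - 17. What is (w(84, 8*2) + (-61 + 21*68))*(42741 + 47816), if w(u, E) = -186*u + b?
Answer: -1299674064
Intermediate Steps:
b = -95
w(u, E) = -95 - 186*u (w(u, E) = -186*u - 95 = -95 - 186*u)
(w(84, 8*2) + (-61 + 21*68))*(42741 + 47816) = ((-95 - 186*84) + (-61 + 21*68))*(42741 + 47816) = ((-95 - 15624) + (-61 + 1428))*90557 = (-15719 + 1367)*90557 = -14352*90557 = -1299674064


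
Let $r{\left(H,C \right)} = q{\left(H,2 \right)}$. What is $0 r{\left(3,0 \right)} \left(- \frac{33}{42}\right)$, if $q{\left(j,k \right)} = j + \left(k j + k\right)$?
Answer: $0$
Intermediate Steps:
$q{\left(j,k \right)} = j + k + j k$ ($q{\left(j,k \right)} = j + \left(j k + k\right) = j + \left(k + j k\right) = j + k + j k$)
$r{\left(H,C \right)} = 2 + 3 H$ ($r{\left(H,C \right)} = H + 2 + H 2 = H + 2 + 2 H = 2 + 3 H$)
$0 r{\left(3,0 \right)} \left(- \frac{33}{42}\right) = 0 \left(2 + 3 \cdot 3\right) \left(- \frac{33}{42}\right) = 0 \left(2 + 9\right) \left(\left(-33\right) \frac{1}{42}\right) = 0 \cdot 11 \left(- \frac{11}{14}\right) = 0 \left(- \frac{11}{14}\right) = 0$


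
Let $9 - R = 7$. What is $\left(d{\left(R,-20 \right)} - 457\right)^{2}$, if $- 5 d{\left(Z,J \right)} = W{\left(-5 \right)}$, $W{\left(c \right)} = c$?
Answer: $207936$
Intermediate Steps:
$R = 2$ ($R = 9 - 7 = 2$)
$d{\left(Z,J \right)} = 1$ ($d{\left(Z,J \right)} = \left(- \frac{1}{5}\right) \left(-5\right) = 1$)
$\left(d{\left(R,-20 \right)} - 457\right)^{2} = \left(1 - 457\right)^{2} = \left(-456\right)^{2} = 207936$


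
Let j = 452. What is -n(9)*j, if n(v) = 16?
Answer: -7232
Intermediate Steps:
-n(9)*j = -16*452 = -1*7232 = -7232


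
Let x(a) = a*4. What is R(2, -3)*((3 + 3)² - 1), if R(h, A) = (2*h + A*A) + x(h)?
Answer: 735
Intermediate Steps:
x(a) = 4*a
R(h, A) = A² + 6*h (R(h, A) = (2*h + A*A) + 4*h = (2*h + A²) + 4*h = (A² + 2*h) + 4*h = A² + 6*h)
R(2, -3)*((3 + 3)² - 1) = ((-3)² + 6*2)*((3 + 3)² - 1) = (9 + 12)*(6² - 1) = 21*(36 - 1) = 21*35 = 735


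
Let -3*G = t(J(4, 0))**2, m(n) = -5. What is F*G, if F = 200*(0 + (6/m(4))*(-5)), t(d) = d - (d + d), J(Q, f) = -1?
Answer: -400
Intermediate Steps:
t(d) = -d (t(d) = d - 2*d = -d)
G = -1/3 (G = -(-1*(-1))**2/3 = -1/3*1**2 = -1/3*1 = -1/3 ≈ -0.33333)
F = 1200 (F = 200*(0 + (6/(-5))*(-5)) = 200*(0 + (6*(-1/5))*(-5)) = 200*(0 - 6/5*(-5)) = 200*(0 + 6) = 200*6 = 1200)
F*G = 1200*(-1/3) = -400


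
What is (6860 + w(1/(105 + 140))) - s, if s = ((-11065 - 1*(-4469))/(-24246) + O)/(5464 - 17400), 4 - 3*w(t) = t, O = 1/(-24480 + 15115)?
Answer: 91119474514083859/13280143647456 ≈ 6861.3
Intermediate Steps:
O = -1/9365 (O = 1/(-9365) = -1/9365 ≈ -0.00010678)
w(t) = 4/3 - t/3
s = -30873647/1355116698720 (s = ((-11065 - 1*(-4469))/(-24246) - 1/9365)/(5464 - 17400) = ((-11065 + 4469)*(-1/24246) - 1/9365)/(-11936) = (-6596*(-1/24246) - 1/9365)*(-1/11936) = (3298/12123 - 1/9365)*(-1/11936) = (30873647/113531895)*(-1/11936) = -30873647/1355116698720 ≈ -2.2783e-5)
(6860 + w(1/(105 + 140))) - s = (6860 + (4/3 - 1/(3*(105 + 140)))) - 1*(-30873647/1355116698720) = (6860 + (4/3 - ⅓/245)) + 30873647/1355116698720 = (6860 + (4/3 - ⅓*1/245)) + 30873647/1355116698720 = (6860 + (4/3 - 1/735)) + 30873647/1355116698720 = (6860 + 979/735) + 30873647/1355116698720 = 5043079/735 + 30873647/1355116698720 = 91119474514083859/13280143647456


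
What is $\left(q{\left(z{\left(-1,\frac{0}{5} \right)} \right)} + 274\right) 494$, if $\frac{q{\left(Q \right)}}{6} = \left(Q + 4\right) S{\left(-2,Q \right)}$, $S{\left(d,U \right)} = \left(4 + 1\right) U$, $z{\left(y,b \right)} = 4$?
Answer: $609596$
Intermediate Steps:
$S{\left(d,U \right)} = 5 U$
$q{\left(Q \right)} = 30 Q \left(4 + Q\right)$ ($q{\left(Q \right)} = 6 \left(Q + 4\right) 5 Q = 6 \left(4 + Q\right) 5 Q = 6 \cdot 5 Q \left(4 + Q\right) = 30 Q \left(4 + Q\right)$)
$\left(q{\left(z{\left(-1,\frac{0}{5} \right)} \right)} + 274\right) 494 = \left(30 \cdot 4 \left(4 + 4\right) + 274\right) 494 = \left(30 \cdot 4 \cdot 8 + 274\right) 494 = \left(960 + 274\right) 494 = 1234 \cdot 494 = 609596$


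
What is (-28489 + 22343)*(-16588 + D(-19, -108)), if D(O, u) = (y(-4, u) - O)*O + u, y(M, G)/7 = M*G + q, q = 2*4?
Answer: 464496242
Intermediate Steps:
q = 8
y(M, G) = 56 + 7*G*M (y(M, G) = 7*(M*G + 8) = 7*(G*M + 8) = 7*(8 + G*M) = 56 + 7*G*M)
D(O, u) = u + O*(56 - O - 28*u) (D(O, u) = ((56 + 7*u*(-4)) - O)*O + u = ((56 - 28*u) - O)*O + u = (56 - O - 28*u)*O + u = O*(56 - O - 28*u) + u = u + O*(56 - O - 28*u))
(-28489 + 22343)*(-16588 + D(-19, -108)) = (-28489 + 22343)*(-16588 + (-108 - 1*(-19)**2 + 28*(-19)*(2 - 1*(-108)))) = -6146*(-16588 + (-108 - 1*361 + 28*(-19)*(2 + 108))) = -6146*(-16588 + (-108 - 361 + 28*(-19)*110)) = -6146*(-16588 + (-108 - 361 - 58520)) = -6146*(-16588 - 58989) = -6146*(-75577) = 464496242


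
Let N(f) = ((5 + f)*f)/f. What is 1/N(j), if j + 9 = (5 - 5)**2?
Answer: -1/4 ≈ -0.25000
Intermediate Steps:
j = -9 (j = -9 + (5 - 5)**2 = -9 + 0**2 = -9 + 0 = -9)
N(f) = 5 + f (N(f) = (f*(5 + f))/f = 5 + f)
1/N(j) = 1/(5 - 9) = 1/(-4) = -1/4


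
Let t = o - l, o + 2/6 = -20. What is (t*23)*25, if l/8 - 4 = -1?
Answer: -76475/3 ≈ -25492.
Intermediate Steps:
l = 24 (l = 32 + 8*(-1) = 32 - 8 = 24)
o = -61/3 (o = -⅓ - 20 = -61/3 ≈ -20.333)
t = -133/3 (t = -61/3 - 1*24 = -61/3 - 24 = -133/3 ≈ -44.333)
(t*23)*25 = -133/3*23*25 = -3059/3*25 = -76475/3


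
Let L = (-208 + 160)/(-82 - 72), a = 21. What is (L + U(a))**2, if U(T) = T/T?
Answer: 10201/5929 ≈ 1.7205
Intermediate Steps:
U(T) = 1
L = 24/77 (L = -48/(-154) = -48*(-1/154) = 24/77 ≈ 0.31169)
(L + U(a))**2 = (24/77 + 1)**2 = (101/77)**2 = 10201/5929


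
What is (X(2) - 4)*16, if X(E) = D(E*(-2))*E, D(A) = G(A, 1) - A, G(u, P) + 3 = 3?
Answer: 64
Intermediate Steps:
G(u, P) = 0 (G(u, P) = -3 + 3 = 0)
D(A) = -A (D(A) = 0 - A = -A)
X(E) = 2*E**2 (X(E) = (-E*(-2))*E = (-(-2)*E)*E = (2*E)*E = 2*E**2)
(X(2) - 4)*16 = (2*2**2 - 4)*16 = (2*4 - 4)*16 = (8 - 4)*16 = 4*16 = 64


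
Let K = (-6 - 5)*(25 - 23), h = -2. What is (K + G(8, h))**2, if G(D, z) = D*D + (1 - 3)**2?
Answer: 2116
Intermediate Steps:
G(D, z) = 4 + D**2 (G(D, z) = D**2 + (-2)**2 = D**2 + 4 = 4 + D**2)
K = -22 (K = -11*2 = -22)
(K + G(8, h))**2 = (-22 + (4 + 8**2))**2 = (-22 + (4 + 64))**2 = (-22 + 68)**2 = 46**2 = 2116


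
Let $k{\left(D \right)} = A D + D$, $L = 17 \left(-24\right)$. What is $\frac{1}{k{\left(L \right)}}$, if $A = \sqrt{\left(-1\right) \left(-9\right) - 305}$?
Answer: $\frac{i}{408 \left(- i + 2 \sqrt{74}\right)} \approx -8.2525 \cdot 10^{-6} + 0.00014198 i$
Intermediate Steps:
$L = -408$
$A = 2 i \sqrt{74}$ ($A = \sqrt{9 - 305} = \sqrt{-296} = 2 i \sqrt{74} \approx 17.205 i$)
$k{\left(D \right)} = D + 2 i D \sqrt{74}$ ($k{\left(D \right)} = 2 i \sqrt{74} D + D = 2 i D \sqrt{74} + D = D + 2 i D \sqrt{74}$)
$\frac{1}{k{\left(L \right)}} = \frac{1}{\left(-408\right) \left(1 + 2 i \sqrt{74}\right)} = \frac{1}{-408 - 816 i \sqrt{74}}$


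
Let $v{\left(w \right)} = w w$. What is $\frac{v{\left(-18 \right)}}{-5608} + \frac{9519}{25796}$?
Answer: $\frac{5628081}{18082996} \approx 0.31124$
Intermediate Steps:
$v{\left(w \right)} = w^{2}$
$\frac{v{\left(-18 \right)}}{-5608} + \frac{9519}{25796} = \frac{\left(-18\right)^{2}}{-5608} + \frac{9519}{25796} = 324 \left(- \frac{1}{5608}\right) + 9519 \cdot \frac{1}{25796} = - \frac{81}{1402} + \frac{9519}{25796} = \frac{5628081}{18082996}$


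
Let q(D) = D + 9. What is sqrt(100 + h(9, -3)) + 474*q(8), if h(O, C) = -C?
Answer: 8058 + sqrt(103) ≈ 8068.1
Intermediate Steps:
q(D) = 9 + D
sqrt(100 + h(9, -3)) + 474*q(8) = sqrt(100 - 1*(-3)) + 474*(9 + 8) = sqrt(100 + 3) + 474*17 = sqrt(103) + 8058 = 8058 + sqrt(103)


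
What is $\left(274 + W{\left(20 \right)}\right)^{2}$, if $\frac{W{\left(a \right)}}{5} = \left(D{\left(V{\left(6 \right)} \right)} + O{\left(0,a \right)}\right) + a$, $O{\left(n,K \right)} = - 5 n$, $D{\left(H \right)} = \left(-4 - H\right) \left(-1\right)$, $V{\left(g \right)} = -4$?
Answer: $139876$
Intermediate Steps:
$D{\left(H \right)} = 4 + H$
$W{\left(a \right)} = 5 a$ ($W{\left(a \right)} = 5 \left(\left(\left(4 - 4\right) - 0\right) + a\right) = 5 \left(\left(0 + 0\right) + a\right) = 5 \left(0 + a\right) = 5 a$)
$\left(274 + W{\left(20 \right)}\right)^{2} = \left(274 + 5 \cdot 20\right)^{2} = \left(274 + 100\right)^{2} = 374^{2} = 139876$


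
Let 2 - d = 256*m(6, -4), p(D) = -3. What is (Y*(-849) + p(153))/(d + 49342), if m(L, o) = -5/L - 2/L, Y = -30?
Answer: 5877/11456 ≈ 0.51301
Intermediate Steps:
m(L, o) = -7/L
d = 902/3 (d = 2 - 256*(-7/6) = 2 - 256*(-7*⅙) = 2 - 256*(-7)/6 = 2 - 1*(-896/3) = 2 + 896/3 = 902/3 ≈ 300.67)
(Y*(-849) + p(153))/(d + 49342) = (-30*(-849) - 3)/(902/3 + 49342) = (25470 - 3)/(148928/3) = 25467*(3/148928) = 5877/11456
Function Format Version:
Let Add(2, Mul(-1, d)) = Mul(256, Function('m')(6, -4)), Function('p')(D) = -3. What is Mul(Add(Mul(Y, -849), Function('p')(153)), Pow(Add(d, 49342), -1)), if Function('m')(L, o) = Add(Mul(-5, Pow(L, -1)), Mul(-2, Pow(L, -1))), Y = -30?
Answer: Rational(5877, 11456) ≈ 0.51301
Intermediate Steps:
Function('m')(L, o) = Mul(-7, Pow(L, -1))
d = Rational(902, 3) (d = Add(2, Mul(-1, Mul(256, Mul(-7, Pow(6, -1))))) = Add(2, Mul(-1, Mul(256, Mul(-7, Rational(1, 6))))) = Add(2, Mul(-1, Mul(256, Rational(-7, 6)))) = Add(2, Mul(-1, Rational(-896, 3))) = Add(2, Rational(896, 3)) = Rational(902, 3) ≈ 300.67)
Mul(Add(Mul(Y, -849), Function('p')(153)), Pow(Add(d, 49342), -1)) = Mul(Add(Mul(-30, -849), -3), Pow(Add(Rational(902, 3), 49342), -1)) = Mul(Add(25470, -3), Pow(Rational(148928, 3), -1)) = Mul(25467, Rational(3, 148928)) = Rational(5877, 11456)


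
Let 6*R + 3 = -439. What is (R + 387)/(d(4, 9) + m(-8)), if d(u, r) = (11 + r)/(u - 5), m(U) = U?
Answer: -235/21 ≈ -11.190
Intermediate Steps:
R = -221/3 (R = -1/2 + (1/6)*(-439) = -1/2 - 439/6 = -221/3 ≈ -73.667)
d(u, r) = (11 + r)/(-5 + u)
(R + 387)/(d(4, 9) + m(-8)) = (-221/3 + 387)/((11 + 9)/(-5 + 4) - 8) = 940/(3*(20/(-1) - 8)) = 940/(3*(-1*20 - 8)) = 940/(3*(-20 - 8)) = (940/3)/(-28) = (940/3)*(-1/28) = -235/21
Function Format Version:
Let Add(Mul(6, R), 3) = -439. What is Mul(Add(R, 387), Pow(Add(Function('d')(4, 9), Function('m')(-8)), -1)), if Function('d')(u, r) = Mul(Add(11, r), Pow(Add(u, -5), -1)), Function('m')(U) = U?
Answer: Rational(-235, 21) ≈ -11.190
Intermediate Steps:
R = Rational(-221, 3) (R = Add(Rational(-1, 2), Mul(Rational(1, 6), -439)) = Add(Rational(-1, 2), Rational(-439, 6)) = Rational(-221, 3) ≈ -73.667)
Function('d')(u, r) = Mul(Pow(Add(-5, u), -1), Add(11, r)) (Function('d')(u, r) = Mul(Add(11, r), Pow(Add(-5, u), -1)) = Mul(Pow(Add(-5, u), -1), Add(11, r)))
Mul(Add(R, 387), Pow(Add(Function('d')(4, 9), Function('m')(-8)), -1)) = Mul(Add(Rational(-221, 3), 387), Pow(Add(Mul(Pow(Add(-5, 4), -1), Add(11, 9)), -8), -1)) = Mul(Rational(940, 3), Pow(Add(Mul(Pow(-1, -1), 20), -8), -1)) = Mul(Rational(940, 3), Pow(Add(Mul(-1, 20), -8), -1)) = Mul(Rational(940, 3), Pow(Add(-20, -8), -1)) = Mul(Rational(940, 3), Pow(-28, -1)) = Mul(Rational(940, 3), Rational(-1, 28)) = Rational(-235, 21)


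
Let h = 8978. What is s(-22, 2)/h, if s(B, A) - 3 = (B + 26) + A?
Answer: 9/8978 ≈ 0.0010024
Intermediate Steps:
s(B, A) = 29 + A + B (s(B, A) = 3 + ((B + 26) + A) = 3 + ((26 + B) + A) = 3 + (26 + A + B) = 29 + A + B)
s(-22, 2)/h = (29 + 2 - 22)/8978 = 9*(1/8978) = 9/8978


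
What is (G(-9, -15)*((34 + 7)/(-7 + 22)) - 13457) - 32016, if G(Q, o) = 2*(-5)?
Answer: -136501/3 ≈ -45500.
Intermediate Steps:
G(Q, o) = -10
(G(-9, -15)*((34 + 7)/(-7 + 22)) - 13457) - 32016 = (-10*(34 + 7)/(-7 + 22) - 13457) - 32016 = (-410/15 - 13457) - 32016 = (-10*41/15 - 13457) - 32016 = (-82/3 - 13457) - 32016 = -40453/3 - 32016 = -136501/3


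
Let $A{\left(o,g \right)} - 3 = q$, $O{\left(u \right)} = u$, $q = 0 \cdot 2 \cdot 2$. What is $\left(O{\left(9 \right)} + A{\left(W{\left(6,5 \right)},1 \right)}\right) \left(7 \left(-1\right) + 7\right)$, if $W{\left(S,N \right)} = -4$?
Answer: $0$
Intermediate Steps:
$q = 0$ ($q = 0 \cdot 2 = 0$)
$A{\left(o,g \right)} = 3$ ($A{\left(o,g \right)} = 3 + 0 = 3$)
$\left(O{\left(9 \right)} + A{\left(W{\left(6,5 \right)},1 \right)}\right) \left(7 \left(-1\right) + 7\right) = \left(9 + 3\right) \left(7 \left(-1\right) + 7\right) = 12 \left(-7 + 7\right) = 12 \cdot 0 = 0$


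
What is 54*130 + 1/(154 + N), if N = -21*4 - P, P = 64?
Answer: 42121/6 ≈ 7020.2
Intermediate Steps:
N = -148 (N = -21*4 - 1*64 = -84 - 64 = -148)
54*130 + 1/(154 + N) = 54*130 + 1/(154 - 148) = 7020 + 1/6 = 42121/6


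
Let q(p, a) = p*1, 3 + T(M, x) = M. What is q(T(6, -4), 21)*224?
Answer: 672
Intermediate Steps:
T(M, x) = -3 + M
q(p, a) = p
q(T(6, -4), 21)*224 = (-3 + 6)*224 = 3*224 = 672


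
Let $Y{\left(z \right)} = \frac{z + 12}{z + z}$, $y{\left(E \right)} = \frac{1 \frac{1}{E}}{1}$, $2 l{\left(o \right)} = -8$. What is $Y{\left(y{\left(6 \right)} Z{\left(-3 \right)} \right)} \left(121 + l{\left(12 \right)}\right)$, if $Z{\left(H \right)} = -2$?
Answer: $- \frac{4095}{2} \approx -2047.5$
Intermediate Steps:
$l{\left(o \right)} = -4$ ($l{\left(o \right)} = \frac{1}{2} \left(-8\right) = -4$)
$y{\left(E \right)} = \frac{1}{E}$ ($y{\left(E \right)} = \frac{1}{E} 1 = \frac{1}{E}$)
$Y{\left(z \right)} = \frac{12 + z}{2 z}$
$Y{\left(y{\left(6 \right)} Z{\left(-3 \right)} \right)} \left(121 + l{\left(12 \right)}\right) = \frac{12 + \frac{1}{6} \left(-2\right)}{2 \cdot \frac{1}{6} \left(-2\right)} \left(121 - 4\right) = \frac{12 + \frac{1}{6} \left(-2\right)}{2 \cdot \frac{1}{6} \left(-2\right)} 117 = \frac{12 - \frac{1}{3}}{2 \left(- \frac{1}{3}\right)} 117 = \frac{1}{2} \left(-3\right) \frac{35}{3} \cdot 117 = \left(- \frac{35}{2}\right) 117 = - \frac{4095}{2}$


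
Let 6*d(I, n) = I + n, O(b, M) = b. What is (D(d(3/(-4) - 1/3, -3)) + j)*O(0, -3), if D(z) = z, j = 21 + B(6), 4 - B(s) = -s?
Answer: 0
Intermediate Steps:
B(s) = 4 + s (B(s) = 4 - (-1)*s = 4 + s)
j = 31 (j = 21 + (4 + 6) = 21 + 10 = 31)
d(I, n) = I/6 + n/6 (d(I, n) = (I + n)/6 = I/6 + n/6)
(D(d(3/(-4) - 1/3, -3)) + j)*O(0, -3) = (((3/(-4) - 1/3)/6 + (⅙)*(-3)) + 31)*0 = (((3*(-¼) - 1*⅓)/6 - ½) + 31)*0 = (((-¾ - ⅓)/6 - ½) + 31)*0 = (((⅙)*(-13/12) - ½) + 31)*0 = ((-13/72 - ½) + 31)*0 = (-49/72 + 31)*0 = (2183/72)*0 = 0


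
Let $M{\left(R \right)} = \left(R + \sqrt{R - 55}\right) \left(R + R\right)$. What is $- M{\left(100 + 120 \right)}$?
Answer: $-96800 - 440 \sqrt{165} \approx -1.0245 \cdot 10^{5}$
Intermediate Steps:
$M{\left(R \right)} = 2 R \left(R + \sqrt{-55 + R}\right)$ ($M{\left(R \right)} = \left(R + \sqrt{-55 + R}\right) 2 R = 2 R \left(R + \sqrt{-55 + R}\right)$)
$- M{\left(100 + 120 \right)} = - 2 \left(100 + 120\right) \left(\left(100 + 120\right) + \sqrt{-55 + \left(100 + 120\right)}\right) = - 2 \cdot 220 \left(220 + \sqrt{-55 + 220}\right) = - 2 \cdot 220 \left(220 + \sqrt{165}\right) = - (96800 + 440 \sqrt{165}) = -96800 - 440 \sqrt{165}$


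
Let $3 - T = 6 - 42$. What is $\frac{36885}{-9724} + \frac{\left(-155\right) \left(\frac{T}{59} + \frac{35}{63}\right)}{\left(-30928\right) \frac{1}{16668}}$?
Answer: $\frac{108494998295}{1108993028} \approx 97.832$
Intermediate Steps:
$T = 39$ ($T = 3 - \left(6 - 42\right) = 3 - -36 = 3 + 36 = 39$)
$\frac{36885}{-9724} + \frac{\left(-155\right) \left(\frac{T}{59} + \frac{35}{63}\right)}{\left(-30928\right) \frac{1}{16668}} = \frac{36885}{-9724} + \frac{\left(-155\right) \left(\frac{39}{59} + \frac{35}{63}\right)}{\left(-30928\right) \frac{1}{16668}} = 36885 \left(- \frac{1}{9724}\right) + \frac{\left(-155\right) \left(39 \cdot \frac{1}{59} + 35 \cdot \frac{1}{63}\right)}{\left(-30928\right) \frac{1}{16668}} = - \frac{36885}{9724} + \frac{\left(-155\right) \left(\frac{39}{59} + \frac{5}{9}\right)}{- \frac{7732}{4167}} = - \frac{36885}{9724} + \left(-155\right) \frac{646}{531} \left(- \frac{4167}{7732}\right) = - \frac{36885}{9724} - - \frac{23180095}{228094} = - \frac{36885}{9724} + \frac{23180095}{228094} = \frac{108494998295}{1108993028}$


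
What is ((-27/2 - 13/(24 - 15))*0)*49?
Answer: 0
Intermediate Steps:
((-27/2 - 13/(24 - 15))*0)*49 = ((-27*1/2 - 13/9)*0)*49 = ((-27/2 - 13*1/9)*0)*49 = ((-27/2 - 13/9)*0)*49 = -269/18*0*49 = 0*49 = 0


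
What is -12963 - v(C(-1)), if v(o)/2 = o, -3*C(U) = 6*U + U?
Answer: -38903/3 ≈ -12968.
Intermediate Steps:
C(U) = -7*U/3 (C(U) = -(6*U + U)/3 = -7*U/3)
v(o) = 2*o
-12963 - v(C(-1)) = -12963 - 2*(-7/3*(-1)) = -12963 - 2*7/3 = -12963 - 1*14/3 = -12963 - 14/3 = -38903/3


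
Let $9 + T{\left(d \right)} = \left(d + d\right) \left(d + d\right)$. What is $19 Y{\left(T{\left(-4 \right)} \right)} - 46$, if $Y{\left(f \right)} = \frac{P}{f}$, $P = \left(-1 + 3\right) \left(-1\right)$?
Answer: $- \frac{2568}{55} \approx -46.691$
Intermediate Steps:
$P = -2$ ($P = 2 \left(-1\right) = -2$)
$T{\left(d \right)} = -9 + 4 d^{2}$ ($T{\left(d \right)} = -9 + \left(d + d\right) \left(d + d\right) = -9 + 2 d 2 d = -9 + 4 d^{2}$)
$Y{\left(f \right)} = - \frac{2}{f}$
$19 Y{\left(T{\left(-4 \right)} \right)} - 46 = 19 \left(- \frac{2}{-9 + 4 \left(-4\right)^{2}}\right) - 46 = 19 \left(- \frac{2}{-9 + 4 \cdot 16}\right) - 46 = 19 \left(- \frac{2}{-9 + 64}\right) - 46 = 19 \left(- \frac{2}{55}\right) - 46 = - \frac{38}{55} - 46 = - \frac{2568}{55}$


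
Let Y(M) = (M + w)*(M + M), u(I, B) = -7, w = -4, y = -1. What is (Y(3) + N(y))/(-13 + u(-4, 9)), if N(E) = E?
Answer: 7/20 ≈ 0.35000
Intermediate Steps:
Y(M) = 2*M*(-4 + M) (Y(M) = (M - 4)*(M + M) = (-4 + M)*(2*M) = 2*M*(-4 + M))
(Y(3) + N(y))/(-13 + u(-4, 9)) = (2*3*(-4 + 3) - 1)/(-13 - 7) = (2*3*(-1) - 1)/(-20) = -(-6 - 1)/20 = -1/20*(-7) = 7/20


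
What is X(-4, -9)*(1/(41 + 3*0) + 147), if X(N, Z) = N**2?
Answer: 96448/41 ≈ 2352.4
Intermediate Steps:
X(-4, -9)*(1/(41 + 3*0) + 147) = (-4)**2*(1/(41 + 3*0) + 147) = 16*(1/(41 + 0) + 147) = 16*(1/41 + 147) = 16*(6028/41) = 96448/41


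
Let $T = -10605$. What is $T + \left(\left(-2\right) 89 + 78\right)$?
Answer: $-10705$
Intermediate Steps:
$T + \left(\left(-2\right) 89 + 78\right) = -10605 + \left(\left(-2\right) 89 + 78\right) = -10605 + \left(-178 + 78\right) = -10605 - 100 = -10705$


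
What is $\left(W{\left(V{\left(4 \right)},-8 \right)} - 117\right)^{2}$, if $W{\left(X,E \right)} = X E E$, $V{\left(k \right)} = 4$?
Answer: $19321$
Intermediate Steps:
$W{\left(X,E \right)} = X E^{2}$ ($W{\left(X,E \right)} = E X E = X E^{2}$)
$\left(W{\left(V{\left(4 \right)},-8 \right)} - 117\right)^{2} = \left(4 \left(-8\right)^{2} - 117\right)^{2} = \left(4 \cdot 64 - 117\right)^{2} = \left(256 - 117\right)^{2} = 139^{2} = 19321$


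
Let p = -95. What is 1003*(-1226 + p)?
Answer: -1324963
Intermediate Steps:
1003*(-1226 + p) = 1003*(-1226 - 95) = 1003*(-1321) = -1324963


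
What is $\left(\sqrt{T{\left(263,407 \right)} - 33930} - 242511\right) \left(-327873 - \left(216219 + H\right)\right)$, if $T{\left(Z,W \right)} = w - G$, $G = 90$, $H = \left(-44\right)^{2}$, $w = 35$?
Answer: $132417796308 - 546028 i \sqrt{33985} \approx 1.3242 \cdot 10^{11} - 1.0066 \cdot 10^{8} i$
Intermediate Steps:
$H = 1936$
$T{\left(Z,W \right)} = -55$ ($T{\left(Z,W \right)} = 35 - 90 = -55$)
$\left(\sqrt{T{\left(263,407 \right)} - 33930} - 242511\right) \left(-327873 - \left(216219 + H\right)\right) = \left(\sqrt{-55 - 33930} - 242511\right) \left(-327873 - 218155\right) = \left(\sqrt{-33985} - 242511\right) \left(-327873 - 218155\right) = \left(i \sqrt{33985} - 242511\right) \left(-327873 - 218155\right) = \left(-242511 + i \sqrt{33985}\right) \left(-546028\right) = 132417796308 - 546028 i \sqrt{33985}$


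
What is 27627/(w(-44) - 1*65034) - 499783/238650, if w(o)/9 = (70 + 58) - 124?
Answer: -1085502194/430882575 ≈ -2.5193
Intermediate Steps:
w(o) = 36 (w(o) = 9*((70 + 58) - 124) = 9*(128 - 124) = 9*4 = 36)
27627/(w(-44) - 1*65034) - 499783/238650 = 27627/(36 - 1*65034) - 499783/238650 = 27627/(36 - 65034) - 499783*1/238650 = 27627/(-64998) - 499783/238650 = 27627*(-1/64998) - 499783/238650 = -9209/21666 - 499783/238650 = -1085502194/430882575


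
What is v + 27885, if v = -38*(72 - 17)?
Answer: 25795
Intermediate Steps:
v = -2090 (v = -38*55 = -2090)
v + 27885 = -2090 + 27885 = 25795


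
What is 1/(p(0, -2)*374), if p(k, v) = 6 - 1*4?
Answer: 1/748 ≈ 0.0013369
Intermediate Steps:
p(k, v) = 2 (p(k, v) = 6 - 4 = 2)
1/(p(0, -2)*374) = 1/(2*374) = 1/748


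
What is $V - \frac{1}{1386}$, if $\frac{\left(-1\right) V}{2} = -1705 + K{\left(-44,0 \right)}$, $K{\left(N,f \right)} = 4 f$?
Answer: $\frac{4726259}{1386} \approx 3410.0$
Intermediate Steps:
$V = 3410$ ($V = - 2 \left(-1705 + 4 \cdot 0\right) = - 2 \left(-1705 + 0\right) = \left(-2\right) \left(-1705\right) = 3410$)
$V - \frac{1}{1386} = 3410 - \frac{1}{1386} = \frac{4726259}{1386}$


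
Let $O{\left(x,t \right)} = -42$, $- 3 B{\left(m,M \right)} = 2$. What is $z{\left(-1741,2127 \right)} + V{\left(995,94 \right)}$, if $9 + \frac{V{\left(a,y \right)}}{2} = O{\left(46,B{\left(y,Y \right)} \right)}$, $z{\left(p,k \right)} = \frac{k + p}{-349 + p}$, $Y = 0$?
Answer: $- \frac{106783}{1045} \approx -102.18$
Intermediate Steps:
$B{\left(m,M \right)} = - \frac{2}{3}$ ($B{\left(m,M \right)} = \left(- \frac{1}{3}\right) 2 = - \frac{2}{3}$)
$z{\left(p,k \right)} = \frac{k + p}{-349 + p}$
$V{\left(a,y \right)} = -102$ ($V{\left(a,y \right)} = -18 + 2 \left(-42\right) = -18 - 84 = -102$)
$z{\left(-1741,2127 \right)} + V{\left(995,94 \right)} = \frac{2127 - 1741}{-349 - 1741} - 102 = \frac{1}{-2090} \cdot 386 - 102 = \left(- \frac{1}{2090}\right) 386 - 102 = - \frac{193}{1045} - 102 = - \frac{106783}{1045}$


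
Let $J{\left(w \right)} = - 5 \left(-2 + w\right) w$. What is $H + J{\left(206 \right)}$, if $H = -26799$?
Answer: $-236919$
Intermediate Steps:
$J{\left(w \right)} = w \left(10 - 5 w\right)$ ($J{\left(w \right)} = \left(10 - 5 w\right) w = w \left(10 - 5 w\right)$)
$H + J{\left(206 \right)} = -26799 + 5 \cdot 206 \left(2 - 206\right) = -26799 + 5 \cdot 206 \left(-204\right) = -26799 - 210120 = -236919$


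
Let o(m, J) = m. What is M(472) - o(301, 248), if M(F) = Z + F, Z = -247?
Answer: -76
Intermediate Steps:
M(F) = -247 + F
M(472) - o(301, 248) = (-247 + 472) - 1*301 = 225 - 301 = -76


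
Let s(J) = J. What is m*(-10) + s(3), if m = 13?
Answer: -127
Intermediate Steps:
m*(-10) + s(3) = 13*(-10) + 3 = -130 + 3 = -127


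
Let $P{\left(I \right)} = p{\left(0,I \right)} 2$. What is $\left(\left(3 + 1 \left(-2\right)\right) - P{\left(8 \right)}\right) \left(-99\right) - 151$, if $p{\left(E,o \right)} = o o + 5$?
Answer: $13412$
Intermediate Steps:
$p{\left(E,o \right)} = 5 + o^{2}$ ($p{\left(E,o \right)} = o^{2} + 5 = 5 + o^{2}$)
$P{\left(I \right)} = 10 + 2 I^{2}$ ($P{\left(I \right)} = \left(5 + I^{2}\right) 2 = 10 + 2 I^{2}$)
$\left(\left(3 + 1 \left(-2\right)\right) - P{\left(8 \right)}\right) \left(-99\right) - 151 = \left(\left(3 + 1 \left(-2\right)\right) - \left(10 + 2 \cdot 8^{2}\right)\right) \left(-99\right) - 151 = \left(\left(3 - 2\right) - \left(10 + 2 \cdot 64\right)\right) \left(-99\right) - 151 = \left(1 - \left(10 + 128\right)\right) \left(-99\right) - 151 = \left(1 - 138\right) \left(-99\right) - 151 = \left(-137\right) \left(-99\right) - 151 = 13563 - 151 = 13412$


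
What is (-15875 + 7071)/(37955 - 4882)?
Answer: -8804/33073 ≈ -0.26620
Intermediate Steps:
(-15875 + 7071)/(37955 - 4882) = -8804/33073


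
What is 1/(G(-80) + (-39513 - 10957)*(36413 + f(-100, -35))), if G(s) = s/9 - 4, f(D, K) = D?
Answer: -9/16494454106 ≈ -5.4564e-10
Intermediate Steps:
G(s) = -4 + s/9 (G(s) = s/9 - 4 = -4 + s/9)
1/(G(-80) + (-39513 - 10957)*(36413 + f(-100, -35))) = 1/((-4 + (⅑)*(-80)) + (-39513 - 10957)*(36413 - 100)) = 1/((-4 - 80/9) - 50470*36313) = 1/(-116/9 - 1832717110) = 1/(-16494454106/9) = -9/16494454106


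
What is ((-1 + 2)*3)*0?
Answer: 0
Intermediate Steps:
((-1 + 2)*3)*0 = (1*3)*0 = 3*0 = 0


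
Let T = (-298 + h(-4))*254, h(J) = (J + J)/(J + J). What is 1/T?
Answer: -1/75438 ≈ -1.3256e-5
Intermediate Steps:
h(J) = 1 (h(J) = (2*J)/((2*J)) = (2*J)*(1/(2*J)) = 1)
T = -75438 (T = (-298 + 1)*254 = -297*254 = -75438)
1/T = 1/(-75438) = -1/75438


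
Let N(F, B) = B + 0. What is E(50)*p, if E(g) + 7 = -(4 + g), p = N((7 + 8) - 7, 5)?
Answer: -305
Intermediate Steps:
N(F, B) = B
p = 5
E(g) = -11 - g (E(g) = -7 - (4 + g) = -7 + (-4 - g) = -11 - g)
E(50)*p = (-11 - 1*50)*5 = (-11 - 50)*5 = -61*5 = -305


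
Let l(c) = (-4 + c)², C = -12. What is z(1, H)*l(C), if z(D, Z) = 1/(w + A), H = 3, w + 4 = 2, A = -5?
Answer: -256/7 ≈ -36.571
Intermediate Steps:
w = -2 (w = -4 + 2 = -2)
z(D, Z) = -⅐ (z(D, Z) = 1/(-2 - 5) = 1/(-7) = -⅐)
z(1, H)*l(C) = -(-4 - 12)²/7 = -⅐*(-16)² = -⅐*256 = -256/7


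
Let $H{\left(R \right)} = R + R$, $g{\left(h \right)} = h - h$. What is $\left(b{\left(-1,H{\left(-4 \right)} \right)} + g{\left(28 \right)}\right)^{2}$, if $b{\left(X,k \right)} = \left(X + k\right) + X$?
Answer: $100$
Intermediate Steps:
$g{\left(h \right)} = 0$
$H{\left(R \right)} = 2 R$
$b{\left(X,k \right)} = k + 2 X$
$\left(b{\left(-1,H{\left(-4 \right)} \right)} + g{\left(28 \right)}\right)^{2} = \left(\left(2 \left(-4\right) + 2 \left(-1\right)\right) + 0\right)^{2} = \left(\left(-8 - 2\right) + 0\right)^{2} = \left(-10 + 0\right)^{2} = \left(-10\right)^{2} = 100$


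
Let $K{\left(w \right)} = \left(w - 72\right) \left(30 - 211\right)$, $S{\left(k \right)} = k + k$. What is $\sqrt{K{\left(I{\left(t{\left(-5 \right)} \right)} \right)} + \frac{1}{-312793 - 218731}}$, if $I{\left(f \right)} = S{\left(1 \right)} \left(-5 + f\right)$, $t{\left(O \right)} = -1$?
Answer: $\frac{\sqrt{1073850015418495}}{265762} \approx 123.3$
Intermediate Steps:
$S{\left(k \right)} = 2 k$
$I{\left(f \right)} = -10 + 2 f$ ($I{\left(f \right)} = 2 \cdot 1 \left(-5 + f\right) = 2 \left(-5 + f\right) = -10 + 2 f$)
$K{\left(w \right)} = 13032 - 181 w$ ($K{\left(w \right)} = \left(-72 + w\right) \left(-181\right) = 13032 - 181 w$)
$\sqrt{K{\left(I{\left(t{\left(-5 \right)} \right)} \right)} + \frac{1}{-312793 - 218731}} = \sqrt{\left(13032 - 181 \left(-10 + 2 \left(-1\right)\right)\right) + \frac{1}{-312793 - 218731}} = \sqrt{\left(13032 - 181 \left(-10 - 2\right)\right) + \frac{1}{-531524}} = \sqrt{\left(13032 - -2172\right) - \frac{1}{531524}} = \sqrt{\left(13032 + 2172\right) - \frac{1}{531524}} = \sqrt{15204 - \frac{1}{531524}} = \sqrt{\frac{8081290895}{531524}} = \frac{\sqrt{1073850015418495}}{265762}$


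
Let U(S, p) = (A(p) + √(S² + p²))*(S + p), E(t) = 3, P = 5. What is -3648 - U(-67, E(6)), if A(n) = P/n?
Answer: -10624/3 + 64*√4498 ≈ 750.96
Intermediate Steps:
A(n) = 5/n
U(S, p) = (S + p)*(√(S² + p²) + 5/p) (U(S, p) = (5/p + √(S² + p²))*(S + p) = (√(S² + p²) + 5/p)*(S + p) = (S + p)*(√(S² + p²) + 5/p))
-3648 - U(-67, E(6)) = -3648 - (5 - 67*√((-67)² + 3²) + 3*√((-67)² + 3²) + 5*(-67)/3) = -3648 - (5 - 67*√(4489 + 9) + 3*√(4489 + 9) + 5*(-67)*(⅓)) = -3648 - (5 - 67*√4498 + 3*√4498 - 335/3) = -3648 - (-320/3 - 64*√4498) = -3648 + (320/3 + 64*√4498) = -10624/3 + 64*√4498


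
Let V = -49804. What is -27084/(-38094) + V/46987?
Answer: -104106278/298320463 ≈ -0.34897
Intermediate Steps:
-27084/(-38094) + V/46987 = -27084/(-38094) - 49804/46987 = -27084*(-1/38094) - 49804*1/46987 = 4514/6349 - 49804/46987 = -104106278/298320463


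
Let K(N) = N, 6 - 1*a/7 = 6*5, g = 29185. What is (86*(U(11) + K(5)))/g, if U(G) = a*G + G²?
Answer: -148092/29185 ≈ -5.0742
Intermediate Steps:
a = -168 (a = 42 - 42*5 = 42 - 7*30 = 42 - 210 = -168)
U(G) = G² - 168*G (U(G) = -168*G + G² = G² - 168*G)
(86*(U(11) + K(5)))/g = (86*(11*(-168 + 11) + 5))/29185 = (86*(11*(-157) + 5))*(1/29185) = (86*(-1727 + 5))*(1/29185) = (86*(-1722))*(1/29185) = -148092*1/29185 = -148092/29185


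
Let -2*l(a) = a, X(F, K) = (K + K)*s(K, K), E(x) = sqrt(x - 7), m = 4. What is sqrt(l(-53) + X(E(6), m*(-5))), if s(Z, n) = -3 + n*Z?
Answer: 3*I*sqrt(7046)/2 ≈ 125.91*I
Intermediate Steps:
s(Z, n) = -3 + Z*n
E(x) = sqrt(-7 + x)
X(F, K) = 2*K*(-3 + K**2) (X(F, K) = (K + K)*(-3 + K*K) = (2*K)*(-3 + K**2) = 2*K*(-3 + K**2))
l(a) = -a/2
sqrt(l(-53) + X(E(6), m*(-5))) = sqrt(-1/2*(-53) + 2*(4*(-5))*(-3 + (4*(-5))**2)) = sqrt(53/2 + 2*(-20)*(-3 + (-20)**2)) = sqrt(53/2 + 2*(-20)*(-3 + 400)) = sqrt(53/2 + 2*(-20)*397) = sqrt(53/2 - 15880) = sqrt(-31707/2) = 3*I*sqrt(7046)/2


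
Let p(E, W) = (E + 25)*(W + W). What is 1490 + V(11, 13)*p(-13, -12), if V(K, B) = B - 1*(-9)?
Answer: -4846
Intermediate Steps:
V(K, B) = 9 + B (V(K, B) = B + 9 = 9 + B)
p(E, W) = 2*W*(25 + E) (p(E, W) = (25 + E)*(2*W) = 2*W*(25 + E))
1490 + V(11, 13)*p(-13, -12) = 1490 + (9 + 13)*(2*(-12)*(25 - 13)) = 1490 + 22*(2*(-12)*12) = 1490 + 22*(-288) = 1490 - 6336 = -4846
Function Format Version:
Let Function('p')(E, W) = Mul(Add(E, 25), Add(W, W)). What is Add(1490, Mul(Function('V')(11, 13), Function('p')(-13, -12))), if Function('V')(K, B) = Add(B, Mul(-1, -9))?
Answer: -4846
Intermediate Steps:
Function('V')(K, B) = Add(9, B) (Function('V')(K, B) = Add(B, 9) = Add(9, B))
Function('p')(E, W) = Mul(2, W, Add(25, E)) (Function('p')(E, W) = Mul(Add(25, E), Mul(2, W)) = Mul(2, W, Add(25, E)))
Add(1490, Mul(Function('V')(11, 13), Function('p')(-13, -12))) = Add(1490, Mul(Add(9, 13), Mul(2, -12, Add(25, -13)))) = Add(1490, Mul(22, Mul(2, -12, 12))) = Add(1490, Mul(22, -288)) = Add(1490, -6336) = -4846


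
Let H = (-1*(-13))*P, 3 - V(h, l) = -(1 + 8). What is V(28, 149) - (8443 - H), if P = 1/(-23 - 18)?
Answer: -345684/41 ≈ -8431.3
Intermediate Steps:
P = -1/41 (P = 1/(-41) = -1/41 ≈ -0.024390)
V(h, l) = 12 (V(h, l) = 3 - (-1)*(1 + 8) = 3 - (-1)*9 = 3 - 1*(-9) = 3 + 9 = 12)
H = -13/41 (H = -1*(-13)*(-1/41) = 13*(-1/41) = -13/41 ≈ -0.31707)
V(28, 149) - (8443 - H) = 12 - (8443 - 1*(-13/41)) = 12 - (8443 + 13/41) = 12 - 1*346176/41 = 12 - 346176/41 = -345684/41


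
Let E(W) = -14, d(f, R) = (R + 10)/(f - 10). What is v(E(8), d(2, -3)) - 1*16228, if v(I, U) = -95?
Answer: -16323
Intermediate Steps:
d(f, R) = (10 + R)/(-10 + f)
v(E(8), d(2, -3)) - 1*16228 = -95 - 1*16228 = -95 - 16228 = -16323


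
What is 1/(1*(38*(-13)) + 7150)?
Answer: 1/6656 ≈ 0.00015024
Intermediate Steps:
1/(1*(38*(-13)) + 7150) = 1/(1*(-494) + 7150) = 1/(-494 + 7150) = 1/6656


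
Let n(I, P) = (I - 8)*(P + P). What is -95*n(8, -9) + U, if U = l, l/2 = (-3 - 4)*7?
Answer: -98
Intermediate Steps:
l = -98 (l = 2*((-3 - 4)*7) = 2*(-7*7) = 2*(-49) = -98)
U = -98
n(I, P) = 2*P*(-8 + I) (n(I, P) = (-8 + I)*(2*P) = 2*P*(-8 + I))
-95*n(8, -9) + U = -190*(-9)*(-8 + 8) - 98 = -190*(-9)*0 - 98 = -95*0 - 98 = 0 - 98 = -98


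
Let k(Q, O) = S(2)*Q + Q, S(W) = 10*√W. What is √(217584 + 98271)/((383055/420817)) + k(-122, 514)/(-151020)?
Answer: 61/75510 + 61*√2/7551 + 420817*√35095/127685 ≈ 617.43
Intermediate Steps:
k(Q, O) = Q + 10*Q*√2 (k(Q, O) = (10*√2)*Q + Q = 10*Q*√2 + Q = Q + 10*Q*√2)
√(217584 + 98271)/((383055/420817)) + k(-122, 514)/(-151020) = √(217584 + 98271)/((383055/420817)) - 122*(1 + 10*√2)/(-151020) = √315855/((383055*(1/420817))) + (-122 - 1220*√2)*(-1/151020) = (3*√35095)/(383055/420817) + (61/75510 + 61*√2/7551) = (3*√35095)*(420817/383055) + (61/75510 + 61*√2/7551) = 420817*√35095/127685 + (61/75510 + 61*√2/7551) = 61/75510 + 61*√2/7551 + 420817*√35095/127685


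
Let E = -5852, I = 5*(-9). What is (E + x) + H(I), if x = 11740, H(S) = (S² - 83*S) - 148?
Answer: 11500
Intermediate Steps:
I = -45
H(S) = -148 + S² - 83*S
(E + x) + H(I) = (-5852 + 11740) + (-148 + (-45)² - 83*(-45)) = 5888 + (-148 + 2025 + 3735) = 5888 + 5612 = 11500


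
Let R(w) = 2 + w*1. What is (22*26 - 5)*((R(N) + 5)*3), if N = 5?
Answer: 20412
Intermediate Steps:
R(w) = 2 + w
(22*26 - 5)*((R(N) + 5)*3) = (22*26 - 5)*(((2 + 5) + 5)*3) = (572 - 5)*((7 + 5)*3) = 567*(12*3) = 567*36 = 20412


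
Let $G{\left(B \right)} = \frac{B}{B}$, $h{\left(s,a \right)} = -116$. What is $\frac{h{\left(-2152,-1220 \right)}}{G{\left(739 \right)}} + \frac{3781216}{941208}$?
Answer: $- \frac{13174864}{117651} \approx -111.98$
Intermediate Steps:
$G{\left(B \right)} = 1$
$\frac{h{\left(-2152,-1220 \right)}}{G{\left(739 \right)}} + \frac{3781216}{941208} = - \frac{116}{1} + \frac{3781216}{941208} = \left(-116\right) 1 + 3781216 \cdot \frac{1}{941208} = -116 + \frac{472652}{117651} = - \frac{13174864}{117651}$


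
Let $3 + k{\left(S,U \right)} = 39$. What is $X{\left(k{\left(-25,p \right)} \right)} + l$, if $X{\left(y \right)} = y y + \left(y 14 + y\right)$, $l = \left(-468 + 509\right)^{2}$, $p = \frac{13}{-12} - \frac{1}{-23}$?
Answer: $3517$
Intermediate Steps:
$p = - \frac{287}{276}$ ($p = 13 \left(- \frac{1}{12}\right) - - \frac{1}{23} = - \frac{13}{12} + \frac{1}{23} = - \frac{287}{276} \approx -1.0399$)
$l = 1681$ ($l = 41^{2} = 1681$)
$k{\left(S,U \right)} = 36$ ($k{\left(S,U \right)} = -3 + 39 = 36$)
$X{\left(y \right)} = y^{2} + 15 y$ ($X{\left(y \right)} = y^{2} + \left(14 y + y\right) = y^{2} + 15 y$)
$X{\left(k{\left(-25,p \right)} \right)} + l = 36 \left(15 + 36\right) + 1681 = 36 \cdot 51 + 1681 = 1836 + 1681 = 3517$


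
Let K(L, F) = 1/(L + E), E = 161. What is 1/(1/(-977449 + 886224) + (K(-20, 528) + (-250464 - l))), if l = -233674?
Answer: -12862725/215965061666 ≈ -5.9559e-5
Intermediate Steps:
K(L, F) = 1/(161 + L) (K(L, F) = 1/(L + 161) = 1/(161 + L))
1/(1/(-977449 + 886224) + (K(-20, 528) + (-250464 - l))) = 1/(1/(-977449 + 886224) + (1/(161 - 20) + (-250464 - 1*(-233674)))) = 1/(1/(-91225) + (1/141 + (-250464 + 233674))) = 1/(-1/91225 + (1/141 - 16790)) = 1/(-1/91225 - 2367389/141) = 1/(-215965061666/12862725) = -12862725/215965061666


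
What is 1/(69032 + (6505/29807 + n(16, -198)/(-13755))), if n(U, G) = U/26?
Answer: 5329938705/367937491636679 ≈ 1.4486e-5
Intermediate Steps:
n(U, G) = U/26 (n(U, G) = U*(1/26) = U/26)
1/(69032 + (6505/29807 + n(16, -198)/(-13755))) = 1/(69032 + (6505/29807 + ((1/26)*16)/(-13755))) = 1/(69032 + (6505*(1/29807) + (8/13)*(-1/13755))) = 1/(69032 + (6505/29807 - 8/178815)) = 1/(69032 + 1162953119/5329938705) = 1/(367937491636679/5329938705) = 5329938705/367937491636679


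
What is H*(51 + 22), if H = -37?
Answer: -2701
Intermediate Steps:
H*(51 + 22) = -37*(51 + 22) = -37*73 = -2701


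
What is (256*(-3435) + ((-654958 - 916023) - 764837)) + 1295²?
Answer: -1538153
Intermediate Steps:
(256*(-3435) + ((-654958 - 916023) - 764837)) + 1295² = (-879360 + (-1570981 - 764837)) + 1677025 = (-879360 - 2335818) + 1677025 = -3215178 + 1677025 = -1538153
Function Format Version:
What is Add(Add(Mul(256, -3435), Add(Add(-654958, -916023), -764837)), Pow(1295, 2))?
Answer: -1538153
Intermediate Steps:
Add(Add(Mul(256, -3435), Add(Add(-654958, -916023), -764837)), Pow(1295, 2)) = Add(Add(-879360, Add(-1570981, -764837)), 1677025) = Add(Add(-879360, -2335818), 1677025) = Add(-3215178, 1677025) = -1538153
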